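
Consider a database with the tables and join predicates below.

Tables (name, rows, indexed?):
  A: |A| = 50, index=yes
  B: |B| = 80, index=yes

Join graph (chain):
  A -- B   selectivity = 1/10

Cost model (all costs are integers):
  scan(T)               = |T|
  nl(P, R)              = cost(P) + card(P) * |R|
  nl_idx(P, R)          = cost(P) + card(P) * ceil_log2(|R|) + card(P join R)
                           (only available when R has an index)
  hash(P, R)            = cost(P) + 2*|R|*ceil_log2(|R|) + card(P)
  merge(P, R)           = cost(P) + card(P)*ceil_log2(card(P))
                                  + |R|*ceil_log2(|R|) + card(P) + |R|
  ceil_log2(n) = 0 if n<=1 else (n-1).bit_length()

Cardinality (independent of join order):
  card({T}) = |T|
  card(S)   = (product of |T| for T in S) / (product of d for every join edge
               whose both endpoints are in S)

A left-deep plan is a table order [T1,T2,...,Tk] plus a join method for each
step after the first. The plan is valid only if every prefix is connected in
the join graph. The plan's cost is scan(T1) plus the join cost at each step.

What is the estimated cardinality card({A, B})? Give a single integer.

400

Tables in S: A(50), B(80)
Edges inside S: A-B(d=10)
numerator = 50 * 80 = 4000
denominator = 10 = 10
card(S) = 4000 / 10 = 400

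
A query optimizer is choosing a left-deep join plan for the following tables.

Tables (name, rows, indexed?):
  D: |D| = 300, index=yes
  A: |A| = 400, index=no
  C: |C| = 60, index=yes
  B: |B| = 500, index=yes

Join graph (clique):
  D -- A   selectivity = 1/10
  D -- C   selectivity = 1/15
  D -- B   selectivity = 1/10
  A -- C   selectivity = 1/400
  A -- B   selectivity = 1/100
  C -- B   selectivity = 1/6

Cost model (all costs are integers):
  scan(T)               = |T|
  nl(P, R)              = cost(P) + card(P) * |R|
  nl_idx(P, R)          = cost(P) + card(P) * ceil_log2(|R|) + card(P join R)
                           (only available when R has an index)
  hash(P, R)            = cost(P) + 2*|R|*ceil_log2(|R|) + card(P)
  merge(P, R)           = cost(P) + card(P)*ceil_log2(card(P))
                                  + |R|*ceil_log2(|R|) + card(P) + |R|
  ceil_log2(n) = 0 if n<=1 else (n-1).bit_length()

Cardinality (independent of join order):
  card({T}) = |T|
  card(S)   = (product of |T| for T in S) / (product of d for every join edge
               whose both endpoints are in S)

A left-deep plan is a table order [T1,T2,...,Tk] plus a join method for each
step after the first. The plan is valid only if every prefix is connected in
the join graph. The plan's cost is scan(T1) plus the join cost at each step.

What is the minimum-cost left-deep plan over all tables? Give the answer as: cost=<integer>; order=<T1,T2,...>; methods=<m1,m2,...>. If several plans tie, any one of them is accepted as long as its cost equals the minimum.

cost=2570; order=A,C,B,D; methods=hash,nl_idx,nl_idx

Selinger DP (subsets sized 1..n):
  {D}: scan cost=300, card=300
  {A}: scan cost=400, card=400
  {C}: scan cost=60, card=60
  {B}: scan cost=500, card=500
  {AD}: card=12000; try (D,hash)→6200, (A,merge)→7300, (D,merge)→7400, (A,hash)→7800, (D,nl_idx)→16000, (A,nl)→120300 …(+1); best=6200 via (D,hash)
  {CD}: card=1200; try (C,hash)→1320, (D,nl_idx)→1800, (C,nl_idx)→3300, (D,merge)→3480, (C,merge)→3720, (D,hash)→5520 …(+2); best=1320 via (C,hash)
  {BD}: card=15000; try (D,hash)→6400, (B,merge)→8300, (D,merge)→8500, (B,hash)→9600, (B,nl_idx)→18000, (D,nl_idx)→20000 …(+2); best=6400 via (D,hash)
  {AC}: card=60; try (C,hash)→1520, (C,nl_idx)→2860, (A,merge)→4480, (C,merge)→4820, (A,hash)→7320, (A,nl)→24060 …(+1); best=1520 via (C,hash)
  {AB}: card=2000; try (B,nl_idx)→6000, (A,hash)→8200, (B,merge)→9400, (A,merge)→9500, (B,hash)→9800, (B,nl)→200400 …(+1); best=6000 via (B,nl_idx)
  {BC}: card=5000; try (C,hash)→1720, (B,merge)→5480, (B,nl_idx)→5600, (C,merge)→5920, (C,nl_idx)→8500, (B,hash)→9120 …(+2); best=1720 via (C,hash)
  {ACD}: card=120; try (D,nl_idx)→2180, (D,merge)→4940, (D,hash)→6980, (A,hash)→9720, (C,hash)→18920, (D,nl)→19520 …(+5); best=2180 via (D,nl_idx)
  {ABD}: card=6000; try (D,hash)→13400, (B,hash)→27200, (A,hash)→28600, (D,nl_idx)→30000, (D,merge)→33000, (B,nl_idx)→120200 …(+5); best=13400 via (D,hash)
  {BCD}: card=10000; try (B,hash)→11520, (D,hash)→12120, (B,merge)→20720, (C,hash)→22120, (B,nl_idx)→22120, (D,nl_idx)→56720 …(+6); best=11520 via (B,hash)
  {ABC}: card=50; try (B,nl_idx)→2110, (B,merge)→6940, (C,hash)→8720, (B,hash)→10580, (A,hash)→13920, (C,nl_idx)→18050 …(+5); best=2110 via (B,nl_idx)
  {ABCD}: card=10; try (D,nl_idx)→2570, (B,nl_idx)→3270, (D,merge)→5460, (D,hash)→7560, (B,merge)→8140, (B,hash)→11300 …(+9); best=2570 via (D,nl_idx)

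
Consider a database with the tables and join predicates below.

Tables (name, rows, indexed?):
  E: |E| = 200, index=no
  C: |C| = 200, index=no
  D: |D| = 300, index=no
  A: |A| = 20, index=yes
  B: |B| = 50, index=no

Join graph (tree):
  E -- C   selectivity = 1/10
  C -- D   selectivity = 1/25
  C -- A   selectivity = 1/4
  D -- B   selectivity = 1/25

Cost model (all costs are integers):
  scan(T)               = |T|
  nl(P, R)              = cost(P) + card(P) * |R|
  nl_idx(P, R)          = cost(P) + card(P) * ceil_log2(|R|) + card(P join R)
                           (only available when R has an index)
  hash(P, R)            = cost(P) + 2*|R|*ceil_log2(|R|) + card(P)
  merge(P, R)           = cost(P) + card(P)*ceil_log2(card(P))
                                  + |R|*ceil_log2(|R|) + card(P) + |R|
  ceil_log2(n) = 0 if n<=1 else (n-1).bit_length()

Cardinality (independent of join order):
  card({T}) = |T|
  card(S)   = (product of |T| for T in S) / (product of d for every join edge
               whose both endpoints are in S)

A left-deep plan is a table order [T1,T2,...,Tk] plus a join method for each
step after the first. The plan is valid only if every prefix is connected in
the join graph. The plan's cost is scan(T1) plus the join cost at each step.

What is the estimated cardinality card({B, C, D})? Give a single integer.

4800

Tables in S: B(50), C(200), D(300)
Edges inside S: C-D(d=25), D-B(d=25)
numerator = 50 * 200 * 300 = 3000000
denominator = 25 * 25 = 625
card(S) = 3000000 / 625 = 4800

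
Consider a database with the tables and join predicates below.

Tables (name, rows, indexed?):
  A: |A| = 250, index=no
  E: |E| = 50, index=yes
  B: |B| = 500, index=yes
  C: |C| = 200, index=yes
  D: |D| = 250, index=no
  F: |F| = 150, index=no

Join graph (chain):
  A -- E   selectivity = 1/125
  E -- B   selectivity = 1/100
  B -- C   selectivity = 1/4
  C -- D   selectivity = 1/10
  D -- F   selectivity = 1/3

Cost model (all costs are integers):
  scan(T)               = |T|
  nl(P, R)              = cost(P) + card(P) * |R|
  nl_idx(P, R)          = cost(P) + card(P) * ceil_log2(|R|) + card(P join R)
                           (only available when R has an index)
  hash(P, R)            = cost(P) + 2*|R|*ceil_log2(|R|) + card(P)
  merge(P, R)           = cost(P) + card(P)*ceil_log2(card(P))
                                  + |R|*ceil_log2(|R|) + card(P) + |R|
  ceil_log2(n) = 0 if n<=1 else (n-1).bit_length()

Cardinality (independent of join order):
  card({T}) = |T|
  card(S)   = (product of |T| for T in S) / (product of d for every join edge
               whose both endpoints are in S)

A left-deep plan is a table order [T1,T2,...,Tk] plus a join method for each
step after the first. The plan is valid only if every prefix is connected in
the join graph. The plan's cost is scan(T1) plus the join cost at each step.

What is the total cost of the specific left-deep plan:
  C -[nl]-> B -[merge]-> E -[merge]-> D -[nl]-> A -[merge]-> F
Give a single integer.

step 1: scan C: cost=200, card=200
step 2: join B via nl
    card(P join B) = 200*500/(4) = 25000
    cost = 200 + 200*500 = 100200
step 3: join E via merge
    card(P join E) = 25000*50/(100) = 12500
    cost = 100200 + 25000*15 + 50*6 + 25000 + 50 = 500550
step 4: join D via merge
    card(P join D) = 12500*250/(10) = 312500
    cost = 500550 + 12500*14 + 250*8 + 12500 + 250 = 690300
step 5: join A via nl
    card(P join A) = 312500*250/(125) = 625000
    cost = 690300 + 312500*250 = 78815300
step 6: join F via merge
    card(P join F) = 625000*150/(3) = 31250000
    cost = 78815300 + 625000*20 + 150*8 + 625000 + 150 = 91941650

91941650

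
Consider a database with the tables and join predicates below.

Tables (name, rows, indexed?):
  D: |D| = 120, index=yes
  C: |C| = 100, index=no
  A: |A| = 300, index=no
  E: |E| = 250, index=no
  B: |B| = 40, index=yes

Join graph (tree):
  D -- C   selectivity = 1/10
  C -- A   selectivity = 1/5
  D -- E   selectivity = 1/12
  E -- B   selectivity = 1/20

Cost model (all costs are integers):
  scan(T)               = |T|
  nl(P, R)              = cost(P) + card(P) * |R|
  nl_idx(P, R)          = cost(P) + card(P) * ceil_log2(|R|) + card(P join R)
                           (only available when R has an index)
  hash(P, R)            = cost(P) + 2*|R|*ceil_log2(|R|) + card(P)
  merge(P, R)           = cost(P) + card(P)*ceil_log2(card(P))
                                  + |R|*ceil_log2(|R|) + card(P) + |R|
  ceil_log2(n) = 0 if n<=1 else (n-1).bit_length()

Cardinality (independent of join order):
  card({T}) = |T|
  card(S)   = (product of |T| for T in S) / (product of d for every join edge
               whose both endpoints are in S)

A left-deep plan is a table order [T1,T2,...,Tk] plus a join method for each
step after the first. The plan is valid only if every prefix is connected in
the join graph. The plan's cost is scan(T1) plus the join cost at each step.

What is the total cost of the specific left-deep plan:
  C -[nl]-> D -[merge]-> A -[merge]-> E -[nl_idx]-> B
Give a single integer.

13327750

step 1: scan C: cost=100, card=100
step 2: join D via nl
    card(P join D) = 100*120/(10) = 1200
    cost = 100 + 100*120 = 12100
step 3: join A via merge
    card(P join A) = 1200*300/(5) = 72000
    cost = 12100 + 1200*11 + 300*9 + 1200 + 300 = 29500
step 4: join E via merge
    card(P join E) = 72000*250/(12) = 1500000
    cost = 29500 + 72000*17 + 250*8 + 72000 + 250 = 1327750
step 5: join B via nl_idx
    card(P join B) = 1500000*40/(20) = 3000000
    cost = 1327750 + 1500000*6 + 3000000 = 13327750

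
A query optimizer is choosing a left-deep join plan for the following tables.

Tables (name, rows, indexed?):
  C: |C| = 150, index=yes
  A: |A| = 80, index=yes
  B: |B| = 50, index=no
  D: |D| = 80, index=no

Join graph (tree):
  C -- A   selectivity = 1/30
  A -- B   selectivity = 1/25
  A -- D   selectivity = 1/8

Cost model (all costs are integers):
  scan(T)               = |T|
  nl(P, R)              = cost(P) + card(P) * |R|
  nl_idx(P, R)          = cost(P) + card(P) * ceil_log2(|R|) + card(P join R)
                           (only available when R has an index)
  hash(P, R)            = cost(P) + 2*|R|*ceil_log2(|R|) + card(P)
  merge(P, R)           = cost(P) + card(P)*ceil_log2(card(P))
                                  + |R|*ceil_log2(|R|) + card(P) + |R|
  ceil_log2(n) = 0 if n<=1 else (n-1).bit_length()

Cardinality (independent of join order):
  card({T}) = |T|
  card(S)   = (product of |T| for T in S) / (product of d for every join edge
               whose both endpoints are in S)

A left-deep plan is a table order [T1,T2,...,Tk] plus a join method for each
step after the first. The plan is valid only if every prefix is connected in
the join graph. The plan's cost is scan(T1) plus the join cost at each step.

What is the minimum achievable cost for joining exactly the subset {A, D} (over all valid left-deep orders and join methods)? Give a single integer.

1280

Selinger DP over subsets of {A,D}:
  {A}: scan cost=80, card=80
  {D}: scan cost=80, card=80
  {AD}: card=800; try (D,hash)→1280, (A,hash)→1280, (D,merge)→1360, (A,merge)→1360, (A,nl_idx)→1440, (D,nl)→6480 …(+1); best=1280 via (D,hash)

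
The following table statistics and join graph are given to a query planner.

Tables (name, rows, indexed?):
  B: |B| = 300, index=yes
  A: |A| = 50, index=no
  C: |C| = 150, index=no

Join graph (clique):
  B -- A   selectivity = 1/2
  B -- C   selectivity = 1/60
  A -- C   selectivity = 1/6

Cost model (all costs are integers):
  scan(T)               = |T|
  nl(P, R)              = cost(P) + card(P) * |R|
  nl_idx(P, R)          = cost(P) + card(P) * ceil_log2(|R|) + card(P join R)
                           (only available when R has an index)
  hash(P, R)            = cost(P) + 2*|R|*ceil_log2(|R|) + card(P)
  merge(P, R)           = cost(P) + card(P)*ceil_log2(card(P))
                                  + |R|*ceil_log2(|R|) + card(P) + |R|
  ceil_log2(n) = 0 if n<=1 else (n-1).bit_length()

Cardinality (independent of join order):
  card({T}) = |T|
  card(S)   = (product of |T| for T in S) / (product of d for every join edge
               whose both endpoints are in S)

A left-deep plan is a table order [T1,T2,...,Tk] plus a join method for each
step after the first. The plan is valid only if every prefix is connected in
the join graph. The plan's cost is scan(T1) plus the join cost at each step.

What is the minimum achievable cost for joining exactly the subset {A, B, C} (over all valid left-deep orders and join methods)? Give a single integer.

3600

Selinger DP over subsets of {A,B,C}:
  {B}: scan cost=300, card=300
  {A}: scan cost=50, card=50
  {C}: scan cost=150, card=150
  {AB}: card=7500; try (A,hash)→1200, (B,merge)→3400, (A,merge)→3650, (B,hash)→5500, (B,nl_idx)→8000, (B,nl)→15050 …(+1); best=1200 via (A,hash)
  {BC}: card=750; try (B,nl_idx)→2250, (C,hash)→3000, (B,merge)→4500, (C,merge)→4650, (B,hash)→5700, (B,nl)→45150 …(+1); best=2250 via (B,nl_idx)
  {AC}: card=1250; try (A,hash)→900, (C,merge)→1750, (A,merge)→1850, (C,hash)→2500, (C,nl)→7550, (A,nl)→7650; best=900 via (A,hash)
  {ABC}: card=3125; try (A,hash)→3600, (B,hash)→7550, (A,merge)→10850, (C,hash)→11100, (B,nl_idx)→15275, (B,merge)→18900 …(+4); best=3600 via (A,hash)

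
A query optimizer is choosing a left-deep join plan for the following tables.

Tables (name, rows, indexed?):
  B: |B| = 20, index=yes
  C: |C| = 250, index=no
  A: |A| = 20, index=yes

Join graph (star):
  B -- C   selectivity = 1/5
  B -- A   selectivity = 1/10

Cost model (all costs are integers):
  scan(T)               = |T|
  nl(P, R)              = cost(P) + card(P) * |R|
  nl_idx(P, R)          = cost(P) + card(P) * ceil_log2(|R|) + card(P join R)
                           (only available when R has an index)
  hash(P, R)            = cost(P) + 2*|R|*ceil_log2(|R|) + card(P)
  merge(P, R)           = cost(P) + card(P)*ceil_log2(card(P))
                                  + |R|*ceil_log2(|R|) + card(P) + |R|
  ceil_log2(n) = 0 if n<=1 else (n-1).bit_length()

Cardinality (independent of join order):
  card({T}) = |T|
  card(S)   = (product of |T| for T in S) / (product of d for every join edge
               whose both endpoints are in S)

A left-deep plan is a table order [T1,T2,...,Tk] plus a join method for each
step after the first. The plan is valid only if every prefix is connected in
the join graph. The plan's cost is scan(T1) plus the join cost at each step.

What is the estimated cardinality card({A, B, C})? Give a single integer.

2000

Tables in S: A(20), B(20), C(250)
Edges inside S: B-C(d=5), B-A(d=10)
numerator = 20 * 20 * 250 = 100000
denominator = 5 * 10 = 50
card(S) = 100000 / 50 = 2000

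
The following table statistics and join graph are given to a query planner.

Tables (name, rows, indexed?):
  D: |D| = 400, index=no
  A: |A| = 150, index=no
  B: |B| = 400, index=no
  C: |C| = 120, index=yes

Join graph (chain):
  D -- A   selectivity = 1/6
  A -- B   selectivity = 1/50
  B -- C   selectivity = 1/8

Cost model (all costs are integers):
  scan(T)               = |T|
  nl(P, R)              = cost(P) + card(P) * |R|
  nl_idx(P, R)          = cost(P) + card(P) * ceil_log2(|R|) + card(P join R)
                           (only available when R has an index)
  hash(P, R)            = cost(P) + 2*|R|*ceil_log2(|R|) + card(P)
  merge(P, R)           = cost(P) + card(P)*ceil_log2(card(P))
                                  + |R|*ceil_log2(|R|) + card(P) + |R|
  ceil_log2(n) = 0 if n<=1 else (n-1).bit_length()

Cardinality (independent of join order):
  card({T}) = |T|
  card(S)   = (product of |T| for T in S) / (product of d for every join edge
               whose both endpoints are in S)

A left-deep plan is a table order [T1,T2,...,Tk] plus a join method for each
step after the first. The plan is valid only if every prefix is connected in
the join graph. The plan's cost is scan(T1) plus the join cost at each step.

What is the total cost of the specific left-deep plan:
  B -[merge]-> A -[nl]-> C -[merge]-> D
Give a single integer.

step 1: scan B: cost=400, card=400
step 2: join A via merge
    card(P join A) = 400*150/(50) = 1200
    cost = 400 + 400*9 + 150*8 + 400 + 150 = 5750
step 3: join C via nl
    card(P join C) = 1200*120/(8) = 18000
    cost = 5750 + 1200*120 = 149750
step 4: join D via merge
    card(P join D) = 18000*400/(6) = 1200000
    cost = 149750 + 18000*15 + 400*9 + 18000 + 400 = 441750

441750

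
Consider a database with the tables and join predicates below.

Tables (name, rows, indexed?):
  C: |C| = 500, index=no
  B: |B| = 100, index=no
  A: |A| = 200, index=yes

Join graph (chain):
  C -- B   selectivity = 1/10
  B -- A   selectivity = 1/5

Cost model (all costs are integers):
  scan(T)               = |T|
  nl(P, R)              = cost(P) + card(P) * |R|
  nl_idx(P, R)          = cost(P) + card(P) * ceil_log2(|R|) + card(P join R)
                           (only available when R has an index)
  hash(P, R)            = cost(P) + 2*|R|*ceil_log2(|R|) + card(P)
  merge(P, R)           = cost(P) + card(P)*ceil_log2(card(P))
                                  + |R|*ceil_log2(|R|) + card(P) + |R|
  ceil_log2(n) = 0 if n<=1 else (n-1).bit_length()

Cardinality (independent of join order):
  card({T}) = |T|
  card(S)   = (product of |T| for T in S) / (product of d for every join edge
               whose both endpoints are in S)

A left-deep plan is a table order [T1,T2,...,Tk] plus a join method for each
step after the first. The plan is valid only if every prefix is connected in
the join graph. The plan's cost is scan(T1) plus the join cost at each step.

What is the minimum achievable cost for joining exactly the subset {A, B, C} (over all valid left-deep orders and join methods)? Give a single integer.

10600

Selinger DP over subsets of {A,B,C}:
  {C}: scan cost=500, card=500
  {B}: scan cost=100, card=100
  {A}: scan cost=200, card=200
  {BC}: card=5000; try (B,hash)→2400, (C,merge)→5900, (B,merge)→6300, (C,hash)→9200, (C,nl)→50100, (B,nl)→50500; best=2400 via (B,hash)
  {AB}: card=4000; try (B,hash)→1800, (A,merge)→2700, (B,merge)→2800, (A,hash)→3400, (A,nl_idx)→4900, (A,nl)→20100 …(+1); best=1800 via (B,hash)
  {ABC}: card=200000; try (A,hash)→10600, (C,hash)→14800, (C,merge)→58800, (A,merge)→74200, (A,nl_idx)→242400, (A,nl)→1002400 …(+1); best=10600 via (A,hash)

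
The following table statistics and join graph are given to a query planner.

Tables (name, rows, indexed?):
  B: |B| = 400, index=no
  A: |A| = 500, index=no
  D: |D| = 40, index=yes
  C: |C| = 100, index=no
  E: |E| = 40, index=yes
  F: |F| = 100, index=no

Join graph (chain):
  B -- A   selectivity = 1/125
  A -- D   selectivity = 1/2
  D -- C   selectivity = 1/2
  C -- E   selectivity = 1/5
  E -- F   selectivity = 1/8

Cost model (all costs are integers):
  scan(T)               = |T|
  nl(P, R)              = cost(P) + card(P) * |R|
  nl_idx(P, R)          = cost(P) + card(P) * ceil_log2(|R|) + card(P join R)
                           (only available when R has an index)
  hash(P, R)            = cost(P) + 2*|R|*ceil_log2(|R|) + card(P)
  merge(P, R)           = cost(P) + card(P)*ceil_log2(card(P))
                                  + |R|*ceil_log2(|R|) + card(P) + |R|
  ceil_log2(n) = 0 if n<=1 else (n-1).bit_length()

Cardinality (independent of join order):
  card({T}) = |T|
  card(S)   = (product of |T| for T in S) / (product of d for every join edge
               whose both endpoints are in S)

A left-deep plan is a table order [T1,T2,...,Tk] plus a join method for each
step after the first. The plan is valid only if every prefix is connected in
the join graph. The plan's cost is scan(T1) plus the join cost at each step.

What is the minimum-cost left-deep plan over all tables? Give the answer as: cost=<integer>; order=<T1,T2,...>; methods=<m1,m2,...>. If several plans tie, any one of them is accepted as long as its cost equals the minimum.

cost=14445560; order=A,B,D,C,E,F; methods=hash,hash,hash,hash,hash

Selinger DP (subsets sized 1..n):
  {B}: scan cost=400, card=400
  {A}: scan cost=500, card=500
  {D}: scan cost=40, card=40
  {C}: scan cost=100, card=100
  {E}: scan cost=40, card=40
  {F}: scan cost=100, card=100
  {AB}: card=1600; try (B,hash)→8200, (A,merge)→9400, (B,merge)→9500, (A,hash)→9800, (A,nl)→200400, (B,nl)→200500; best=8200 via (B,hash)
  {AD}: card=10000; try (D,hash)→1480, (A,merge)→5320, (D,merge)→5780, (A,hash)→9080, (D,nl_idx)→13500, (A,nl)→20040 …(+1); best=1480 via (D,hash)
  {CD}: card=2000; try (D,hash)→680, (C,merge)→1120, (D,merge)→1180, (C,hash)→1480, (D,nl_idx)→2700, (C,nl)→4040 …(+1); best=680 via (D,hash)
  {CE}: card=800; try (E,hash)→680, (C,merge)→1120, (E,merge)→1180, (C,hash)→1480, (E,nl_idx)→1500, (C,nl)→4040 …(+1); best=680 via (E,hash)
  {EF}: card=500; try (E,hash)→680, (F,merge)→1120, (E,merge)→1180, (E,nl_idx)→1200, (F,hash)→1480, (F,nl)→4040 …(+1); best=680 via (E,hash)
  {ABD}: card=32000; try (D,hash)→10280, (B,hash)→18680, (D,merge)→27680, (D,nl_idx)→49800, (D,nl)→72200, (B,merge)→155480 …(+1); best=10280 via (D,hash)
  {ACD}: card=500000; try (A,hash)→11680, (C,hash)→12880, (A,merge)→29680, (C,merge)→152280, (A,nl)→1000680, (C,nl)→1001480; best=11680 via (A,hash)
  {CDE}: card=16000; try (D,hash)→1960, (E,hash)→3160, (D,merge)→9760, (D,nl_idx)→21480, (E,merge)→24960, (E,nl_idx)→28680 …(+2); best=1960 via (D,hash)
  {CEF}: card=10000; try (C,hash)→2580, (F,hash)→2880, (C,merge)→6480, (F,merge)→10280, (C,nl)→50680, (F,nl)→80680; best=2580 via (C,hash)
  {ABCD}: card=1600000; try (C,hash)→43680, (B,hash)→518880, (C,merge)→523080, (C,nl)→3210280, (B,merge)→10015680, (B,nl)→200011680; best=43680 via (C,hash)
  {ACDE}: card=4000000; try (A,hash)→26960, (A,merge)→246960, (E,hash)→512160, (E,nl_idx)→7011680, (A,nl)→8001960, (E,merge)→10011960 …(+1); best=26960 via (A,hash)
  {CDEF}: card=200000; try (D,hash)→13060, (F,hash)→19360, (D,merge)→152860, (F,merge)→242760, (D,nl_idx)→262580, (D,nl)→402580 …(+1); best=13060 via (D,hash)
  {ABCDE}: card=12800000; try (E,hash)→1644160, (B,hash)→4034160, (E,nl_idx)→22443680, (E,merge)→35243960, (E,nl)→64043680, (B,merge)→92030960 …(+1); best=1644160 via (E,hash)
  {ACDEF}: card=50000000; try (A,hash)→222060, (A,merge)→3818060, (F,hash)→4028360, (F,merge)→92027760, (A,nl)→100013060, (F,nl)→400026960; best=222060 via (A,hash)
  {ABCDEF}: card=160000000; try (F,hash)→14445560, (B,hash)→50229260, (F,merge)→321644960, (F,nl)→1281644160, (B,merge)→1350226060, (B,nl)→20000222060; best=14445560 via (F,hash)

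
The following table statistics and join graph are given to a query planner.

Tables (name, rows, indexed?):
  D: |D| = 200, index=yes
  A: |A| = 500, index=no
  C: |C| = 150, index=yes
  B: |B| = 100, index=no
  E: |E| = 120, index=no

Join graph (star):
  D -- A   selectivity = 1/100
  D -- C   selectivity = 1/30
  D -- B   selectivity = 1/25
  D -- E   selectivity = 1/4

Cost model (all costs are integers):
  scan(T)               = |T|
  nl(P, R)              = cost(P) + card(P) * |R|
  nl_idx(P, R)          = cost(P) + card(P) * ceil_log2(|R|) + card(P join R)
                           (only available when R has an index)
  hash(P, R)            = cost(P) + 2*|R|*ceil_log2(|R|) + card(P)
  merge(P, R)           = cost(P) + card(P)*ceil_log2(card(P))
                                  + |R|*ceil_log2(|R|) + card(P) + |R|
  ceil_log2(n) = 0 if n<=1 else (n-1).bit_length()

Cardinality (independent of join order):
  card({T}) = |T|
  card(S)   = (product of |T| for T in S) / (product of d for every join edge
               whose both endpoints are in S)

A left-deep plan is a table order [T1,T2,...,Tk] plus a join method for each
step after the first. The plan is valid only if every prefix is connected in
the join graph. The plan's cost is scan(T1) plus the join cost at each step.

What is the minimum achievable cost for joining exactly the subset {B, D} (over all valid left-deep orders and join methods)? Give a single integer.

1700

Selinger DP over subsets of {B,D}:
  {D}: scan cost=200, card=200
  {B}: scan cost=100, card=100
  {BD}: card=800; try (D,nl_idx)→1700, (B,hash)→1800, (D,merge)→2700, (B,merge)→2800, (D,hash)→3400, (D,nl)→20100 …(+1); best=1700 via (D,nl_idx)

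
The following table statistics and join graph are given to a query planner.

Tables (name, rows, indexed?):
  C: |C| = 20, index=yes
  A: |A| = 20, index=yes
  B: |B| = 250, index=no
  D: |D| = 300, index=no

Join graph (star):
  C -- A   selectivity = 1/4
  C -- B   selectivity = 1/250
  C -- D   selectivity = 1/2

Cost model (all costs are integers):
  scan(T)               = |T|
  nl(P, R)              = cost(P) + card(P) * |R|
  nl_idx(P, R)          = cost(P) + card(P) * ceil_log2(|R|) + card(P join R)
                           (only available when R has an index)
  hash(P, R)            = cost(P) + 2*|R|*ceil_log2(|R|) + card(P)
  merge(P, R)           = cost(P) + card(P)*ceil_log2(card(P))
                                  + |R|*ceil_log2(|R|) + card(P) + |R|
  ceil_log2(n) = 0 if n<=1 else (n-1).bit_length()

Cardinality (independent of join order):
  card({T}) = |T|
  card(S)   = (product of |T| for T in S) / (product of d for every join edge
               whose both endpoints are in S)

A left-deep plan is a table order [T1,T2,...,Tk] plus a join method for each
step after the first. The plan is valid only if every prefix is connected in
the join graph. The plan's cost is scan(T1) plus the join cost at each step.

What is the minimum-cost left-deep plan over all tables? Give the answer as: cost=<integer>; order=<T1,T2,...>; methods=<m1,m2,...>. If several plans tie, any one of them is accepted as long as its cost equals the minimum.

cost=4700; order=B,C,A,D; methods=hash,nl_idx,merge

Selinger DP (subsets sized 1..n):
  {C}: scan cost=20, card=20
  {A}: scan cost=20, card=20
  {B}: scan cost=250, card=250
  {D}: scan cost=300, card=300
  {AC}: card=100; try (C,nl_idx)→220, (A,nl_idx)→220, (C,hash)→240, (A,hash)→240, (C,merge)→260, (A,merge)→260 …(+2); best=220 via (C,nl_idx)
  {BC}: card=20; try (C,hash)→700, (C,nl_idx)→1520, (B,merge)→2390, (C,merge)→2620, (B,hash)→4040, (B,nl)→5020 …(+1); best=700 via (C,hash)
  {CD}: card=3000; try (C,hash)→800, (D,merge)→3140, (C,merge)→3420, (C,nl_idx)→4800, (D,hash)→5440, (D,nl)→6020 …(+1); best=800 via (C,hash)
  {ABC}: card=100; try (A,nl_idx)→900, (A,hash)→920, (A,merge)→940, (A,nl)→1100, (B,merge)→3270, (B,hash)→4320 …(+1); best=900 via (A,nl_idx)
  {ACD}: card=15000; try (A,hash)→4000, (D,merge)→4020, (D,hash)→5720, (D,nl)→30220, (A,nl_idx)→30800, (A,merge)→39920 …(+1); best=4000 via (A,hash)
  {BCD}: card=3000; try (D,merge)→3820, (D,hash)→6120, (D,nl)→6700, (B,hash)→7800, (B,merge)→42050, (B,nl)→750800; best=3820 via (D,merge)
  {ABCD}: card=15000; try (D,merge)→4700, (D,hash)→6400, (A,hash)→7020, (B,hash)→23000, (D,nl)→30900, (A,nl_idx)→33820 …(+4); best=4700 via (D,merge)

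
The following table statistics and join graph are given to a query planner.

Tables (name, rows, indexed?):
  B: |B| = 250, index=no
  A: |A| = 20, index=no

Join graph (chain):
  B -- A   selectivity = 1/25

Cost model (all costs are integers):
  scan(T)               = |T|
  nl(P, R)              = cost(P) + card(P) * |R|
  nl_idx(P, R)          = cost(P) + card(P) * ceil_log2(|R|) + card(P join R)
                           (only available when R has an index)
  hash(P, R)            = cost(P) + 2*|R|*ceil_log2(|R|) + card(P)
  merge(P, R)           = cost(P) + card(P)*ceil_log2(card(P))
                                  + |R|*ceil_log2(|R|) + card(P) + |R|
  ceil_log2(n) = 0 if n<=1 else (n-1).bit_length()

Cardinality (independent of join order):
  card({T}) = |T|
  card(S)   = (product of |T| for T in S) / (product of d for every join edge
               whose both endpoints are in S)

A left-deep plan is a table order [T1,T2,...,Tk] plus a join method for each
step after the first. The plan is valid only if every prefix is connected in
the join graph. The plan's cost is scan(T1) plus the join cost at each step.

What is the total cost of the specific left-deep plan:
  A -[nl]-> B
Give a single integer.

5020

step 1: scan A: cost=20, card=20
step 2: join B via nl
    card(P join B) = 20*250/(25) = 200
    cost = 20 + 20*250 = 5020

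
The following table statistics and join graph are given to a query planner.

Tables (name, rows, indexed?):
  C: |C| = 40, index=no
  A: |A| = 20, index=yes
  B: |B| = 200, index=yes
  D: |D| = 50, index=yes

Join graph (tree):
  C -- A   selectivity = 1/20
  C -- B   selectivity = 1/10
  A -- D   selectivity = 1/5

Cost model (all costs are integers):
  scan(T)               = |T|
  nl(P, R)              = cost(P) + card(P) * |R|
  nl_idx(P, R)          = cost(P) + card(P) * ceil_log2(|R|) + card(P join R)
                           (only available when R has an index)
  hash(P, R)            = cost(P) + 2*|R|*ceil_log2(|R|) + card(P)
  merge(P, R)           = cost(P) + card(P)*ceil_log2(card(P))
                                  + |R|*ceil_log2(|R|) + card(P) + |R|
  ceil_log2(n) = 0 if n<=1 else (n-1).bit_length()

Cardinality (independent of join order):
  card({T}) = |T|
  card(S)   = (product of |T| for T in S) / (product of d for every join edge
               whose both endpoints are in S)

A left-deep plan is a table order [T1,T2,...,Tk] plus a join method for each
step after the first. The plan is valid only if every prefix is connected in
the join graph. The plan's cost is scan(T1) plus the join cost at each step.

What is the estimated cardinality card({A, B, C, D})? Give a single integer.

8000

Tables in S: A(20), B(200), C(40), D(50)
Edges inside S: C-A(d=20), C-B(d=10), A-D(d=5)
numerator = 20 * 200 * 40 * 50 = 8000000
denominator = 20 * 10 * 5 = 1000
card(S) = 8000000 / 1000 = 8000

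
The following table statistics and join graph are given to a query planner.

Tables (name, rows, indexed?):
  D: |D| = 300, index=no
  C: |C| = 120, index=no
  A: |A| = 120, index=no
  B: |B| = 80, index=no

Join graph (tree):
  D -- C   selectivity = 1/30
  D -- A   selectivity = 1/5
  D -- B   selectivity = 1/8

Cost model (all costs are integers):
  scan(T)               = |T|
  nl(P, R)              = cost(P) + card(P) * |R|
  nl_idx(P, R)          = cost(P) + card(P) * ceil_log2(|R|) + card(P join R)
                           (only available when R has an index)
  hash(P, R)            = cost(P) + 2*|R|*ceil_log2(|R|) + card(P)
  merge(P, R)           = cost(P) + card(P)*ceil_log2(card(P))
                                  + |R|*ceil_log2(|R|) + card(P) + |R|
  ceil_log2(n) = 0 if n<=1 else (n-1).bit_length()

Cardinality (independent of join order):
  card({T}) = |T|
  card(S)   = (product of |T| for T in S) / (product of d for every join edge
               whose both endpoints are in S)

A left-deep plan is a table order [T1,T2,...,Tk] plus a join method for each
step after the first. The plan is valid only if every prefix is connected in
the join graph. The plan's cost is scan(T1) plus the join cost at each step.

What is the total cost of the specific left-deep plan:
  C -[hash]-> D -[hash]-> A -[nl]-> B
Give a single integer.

step 1: scan C: cost=120, card=120
step 2: join D via hash
    card(P join D) = 120*300/(30) = 1200
    cost = 120 + 2*300*9 + 120 = 5640
step 3: join A via hash
    card(P join A) = 1200*120/(5) = 28800
    cost = 5640 + 2*120*7 + 1200 = 8520
step 4: join B via nl
    card(P join B) = 28800*80/(8) = 288000
    cost = 8520 + 28800*80 = 2312520

2312520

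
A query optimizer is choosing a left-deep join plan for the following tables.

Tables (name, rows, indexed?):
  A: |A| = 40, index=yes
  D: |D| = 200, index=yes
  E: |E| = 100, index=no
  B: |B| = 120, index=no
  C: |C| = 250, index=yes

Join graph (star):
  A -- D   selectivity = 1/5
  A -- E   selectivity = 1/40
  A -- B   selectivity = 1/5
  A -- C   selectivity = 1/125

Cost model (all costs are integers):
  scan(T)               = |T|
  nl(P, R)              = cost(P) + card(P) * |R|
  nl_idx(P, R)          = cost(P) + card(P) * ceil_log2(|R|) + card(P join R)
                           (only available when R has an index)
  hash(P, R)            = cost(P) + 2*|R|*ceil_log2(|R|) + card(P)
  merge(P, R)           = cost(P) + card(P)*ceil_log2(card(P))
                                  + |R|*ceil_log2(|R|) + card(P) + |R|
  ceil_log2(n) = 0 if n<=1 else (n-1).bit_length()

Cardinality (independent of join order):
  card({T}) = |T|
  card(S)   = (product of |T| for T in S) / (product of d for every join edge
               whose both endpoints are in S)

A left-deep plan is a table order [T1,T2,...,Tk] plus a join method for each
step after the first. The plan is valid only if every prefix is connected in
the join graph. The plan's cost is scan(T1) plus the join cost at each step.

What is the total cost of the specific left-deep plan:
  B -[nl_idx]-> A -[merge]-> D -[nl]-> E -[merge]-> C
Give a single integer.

step 1: scan B: cost=120, card=120
step 2: join A via nl_idx
    card(P join A) = 120*40/(5) = 960
    cost = 120 + 120*6 + 960 = 1800
step 3: join D via merge
    card(P join D) = 960*200/(5) = 38400
    cost = 1800 + 960*10 + 200*8 + 960 + 200 = 14160
step 4: join E via nl
    card(P join E) = 38400*100/(40) = 96000
    cost = 14160 + 38400*100 = 3854160
step 5: join C via merge
    card(P join C) = 96000*250/(125) = 192000
    cost = 3854160 + 96000*17 + 250*8 + 96000 + 250 = 5584410

5584410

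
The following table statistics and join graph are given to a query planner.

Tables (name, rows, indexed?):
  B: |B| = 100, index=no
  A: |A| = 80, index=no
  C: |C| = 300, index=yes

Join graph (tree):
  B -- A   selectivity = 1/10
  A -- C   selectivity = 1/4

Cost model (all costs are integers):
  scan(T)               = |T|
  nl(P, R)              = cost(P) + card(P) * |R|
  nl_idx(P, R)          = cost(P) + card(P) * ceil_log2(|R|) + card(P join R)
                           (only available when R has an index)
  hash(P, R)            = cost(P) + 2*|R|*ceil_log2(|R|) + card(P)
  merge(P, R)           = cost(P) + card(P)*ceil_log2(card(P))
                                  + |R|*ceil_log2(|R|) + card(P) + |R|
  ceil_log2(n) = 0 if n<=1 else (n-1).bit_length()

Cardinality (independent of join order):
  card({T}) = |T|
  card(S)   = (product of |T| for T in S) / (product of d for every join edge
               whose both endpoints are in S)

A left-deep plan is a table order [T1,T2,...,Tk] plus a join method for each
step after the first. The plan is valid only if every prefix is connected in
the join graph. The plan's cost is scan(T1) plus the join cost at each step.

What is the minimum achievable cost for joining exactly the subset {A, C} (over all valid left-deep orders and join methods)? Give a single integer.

Selinger DP over subsets of {A,C}:
  {A}: scan cost=80, card=80
  {C}: scan cost=300, card=300
  {AC}: card=6000; try (A,hash)→1720, (C,merge)→3720, (A,merge)→3940, (C,hash)→5560, (C,nl_idx)→6800, (C,nl)→24080 …(+1); best=1720 via (A,hash)

1720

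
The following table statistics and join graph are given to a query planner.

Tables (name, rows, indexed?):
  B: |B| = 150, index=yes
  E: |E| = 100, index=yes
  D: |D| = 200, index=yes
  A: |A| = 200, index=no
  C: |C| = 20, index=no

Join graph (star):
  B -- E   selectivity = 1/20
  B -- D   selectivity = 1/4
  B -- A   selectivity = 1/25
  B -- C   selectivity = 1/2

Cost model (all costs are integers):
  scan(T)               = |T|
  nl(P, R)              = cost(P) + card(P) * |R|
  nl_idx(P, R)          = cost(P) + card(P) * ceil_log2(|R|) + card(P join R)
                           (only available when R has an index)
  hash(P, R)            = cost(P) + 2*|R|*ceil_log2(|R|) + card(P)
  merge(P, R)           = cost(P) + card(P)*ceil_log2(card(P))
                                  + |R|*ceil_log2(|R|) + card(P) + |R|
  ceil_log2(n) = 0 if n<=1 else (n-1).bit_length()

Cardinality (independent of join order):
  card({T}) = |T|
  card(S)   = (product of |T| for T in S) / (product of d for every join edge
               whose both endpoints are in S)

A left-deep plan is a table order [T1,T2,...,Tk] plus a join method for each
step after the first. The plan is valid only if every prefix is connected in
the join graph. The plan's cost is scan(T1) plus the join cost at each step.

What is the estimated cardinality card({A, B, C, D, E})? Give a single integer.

3000000

Tables in S: A(200), B(150), C(20), D(200), E(100)
Edges inside S: B-E(d=20), B-D(d=4), B-A(d=25), B-C(d=2)
numerator = 200 * 150 * 20 * 200 * 100 = 12000000000
denominator = 20 * 4 * 25 * 2 = 4000
card(S) = 12000000000 / 4000 = 3000000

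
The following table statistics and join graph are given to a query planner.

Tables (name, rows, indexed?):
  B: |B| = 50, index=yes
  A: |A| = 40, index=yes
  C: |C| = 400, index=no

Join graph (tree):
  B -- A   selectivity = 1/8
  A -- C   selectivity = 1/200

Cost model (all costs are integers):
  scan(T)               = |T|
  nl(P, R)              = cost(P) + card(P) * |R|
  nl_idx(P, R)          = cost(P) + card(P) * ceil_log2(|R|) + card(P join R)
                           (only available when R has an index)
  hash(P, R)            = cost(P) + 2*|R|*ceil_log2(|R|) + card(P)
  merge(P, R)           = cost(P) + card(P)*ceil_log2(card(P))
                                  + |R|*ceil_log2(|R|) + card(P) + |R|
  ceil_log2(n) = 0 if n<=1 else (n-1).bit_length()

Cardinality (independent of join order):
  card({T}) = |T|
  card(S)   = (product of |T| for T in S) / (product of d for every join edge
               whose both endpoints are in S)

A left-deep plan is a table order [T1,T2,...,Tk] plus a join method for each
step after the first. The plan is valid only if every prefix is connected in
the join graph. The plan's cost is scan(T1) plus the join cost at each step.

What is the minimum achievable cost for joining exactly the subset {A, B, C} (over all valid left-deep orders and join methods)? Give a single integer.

1960

Selinger DP over subsets of {A,B,C}:
  {B}: scan cost=50, card=50
  {A}: scan cost=40, card=40
  {C}: scan cost=400, card=400
  {AB}: card=250; try (B,nl_idx)→530, (A,hash)→580, (A,nl_idx)→600, (B,merge)→670, (B,hash)→680, (A,merge)→680 …(+2); best=530 via (B,nl_idx)
  {AC}: card=80; try (A,hash)→1280, (A,nl_idx)→2880, (C,merge)→4320, (A,merge)→4680, (C,hash)→7280, (C,nl)→16040 …(+1); best=1280 via (A,hash)
  {ABC}: card=500; try (B,hash)→1960, (B,nl_idx)→2260, (B,merge)→2270, (B,nl)→5280, (C,merge)→6780, (C,hash)→7980 …(+1); best=1960 via (B,hash)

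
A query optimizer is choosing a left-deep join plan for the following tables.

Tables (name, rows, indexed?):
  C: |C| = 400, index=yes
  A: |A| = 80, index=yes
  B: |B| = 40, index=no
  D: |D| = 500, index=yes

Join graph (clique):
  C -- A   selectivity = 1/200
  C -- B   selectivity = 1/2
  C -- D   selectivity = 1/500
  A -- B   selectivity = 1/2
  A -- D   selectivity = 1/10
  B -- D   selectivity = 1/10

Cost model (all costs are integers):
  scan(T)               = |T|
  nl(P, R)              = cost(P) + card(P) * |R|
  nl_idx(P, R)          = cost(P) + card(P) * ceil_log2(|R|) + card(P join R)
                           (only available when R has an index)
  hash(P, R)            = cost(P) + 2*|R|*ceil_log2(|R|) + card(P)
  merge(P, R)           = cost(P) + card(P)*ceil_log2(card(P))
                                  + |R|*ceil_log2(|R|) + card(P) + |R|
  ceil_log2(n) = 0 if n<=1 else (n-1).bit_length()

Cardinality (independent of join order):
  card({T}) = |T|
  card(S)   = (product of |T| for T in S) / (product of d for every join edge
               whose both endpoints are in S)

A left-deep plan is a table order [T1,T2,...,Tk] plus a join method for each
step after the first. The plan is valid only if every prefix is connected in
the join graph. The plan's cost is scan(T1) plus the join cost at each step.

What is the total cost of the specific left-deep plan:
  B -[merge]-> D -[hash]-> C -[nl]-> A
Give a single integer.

step 1: scan B: cost=40, card=40
step 2: join D via merge
    card(P join D) = 40*500/(10) = 2000
    cost = 40 + 40*6 + 500*9 + 40 + 500 = 5320
step 3: join C via hash
    card(P join C) = 2000*400/(2*500) = 800
    cost = 5320 + 2*400*9 + 2000 = 14520
step 4: join A via nl
    card(P join A) = 800*80/(200*2*10) = 16
    cost = 14520 + 800*80 = 78520

78520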